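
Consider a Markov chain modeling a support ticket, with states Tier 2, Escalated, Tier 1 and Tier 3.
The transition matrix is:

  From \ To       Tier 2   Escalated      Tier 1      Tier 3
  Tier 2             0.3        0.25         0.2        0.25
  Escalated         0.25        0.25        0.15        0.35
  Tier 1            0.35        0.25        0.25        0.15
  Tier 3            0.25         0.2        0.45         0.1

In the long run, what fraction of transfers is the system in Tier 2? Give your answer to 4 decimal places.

0.2900

Let the stationary distribution be π with π = πP and π_1 + π_2 + π_3 + π_4 = 1.
π_1 = 0.3·π_1 + 0.25·π_2 + 0.35·π_3 + 0.25·π_4
π_2 = 0.25·π_1 + 0.25·π_2 + 0.25·π_3 + 0.2·π_4
π_3 = 0.2·π_1 + 0.15·π_2 + 0.25·π_3 + 0.45·π_4
Solving with the normalization constraint gives π = (0.2900, 0.2392, 0.2548, 0.2160).
So the stationary probability of Tier 2 is 0.2900.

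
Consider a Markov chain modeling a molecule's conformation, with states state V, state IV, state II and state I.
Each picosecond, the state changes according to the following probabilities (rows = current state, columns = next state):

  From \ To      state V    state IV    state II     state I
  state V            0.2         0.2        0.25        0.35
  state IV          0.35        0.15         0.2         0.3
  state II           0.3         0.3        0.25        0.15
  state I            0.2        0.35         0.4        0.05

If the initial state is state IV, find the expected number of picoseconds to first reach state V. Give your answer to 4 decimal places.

Let t(s) be the expected number of picoseconds to first reach state V from state s, with t(state V) = 0. Conditioning on the first picosecond:
t(state IV) = 1 + 0.15·t(state IV) + 0.2·t(state II) + 0.3·t(state I)
t(state II) = 1 + 0.3·t(state IV) + 0.25·t(state II) + 0.15·t(state I)
t(state I) = 1 + 0.35·t(state IV) + 0.4·t(state II) + 0.05·t(state I)
Solving: t(state IV) = 3.2696, t(state II) = 3.3770, t(state I) = 3.6791.
Expected picoseconds from state IV to state V: 3.2696.

3.2696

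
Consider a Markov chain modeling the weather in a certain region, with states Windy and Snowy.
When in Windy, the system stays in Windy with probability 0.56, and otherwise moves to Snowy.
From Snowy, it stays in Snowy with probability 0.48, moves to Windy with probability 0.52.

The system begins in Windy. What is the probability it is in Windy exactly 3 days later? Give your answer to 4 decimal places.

Propagate the distribution vector 3 days from Windy.
After 0 days: (1.0000, 0.0000)
After 1 day: (0.5600, 0.4400)
After 2 days: (0.5424, 0.4576)
After 3 days: (0.5417, 0.4583)
P(in Windy after 3 days) = 0.5417

0.5417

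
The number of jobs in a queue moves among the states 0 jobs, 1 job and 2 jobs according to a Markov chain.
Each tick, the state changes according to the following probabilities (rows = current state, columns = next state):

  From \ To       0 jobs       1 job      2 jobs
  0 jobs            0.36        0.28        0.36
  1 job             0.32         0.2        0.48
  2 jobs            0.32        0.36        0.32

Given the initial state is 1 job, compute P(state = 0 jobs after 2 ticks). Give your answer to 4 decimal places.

0.3328

Sum over the intermediate state after 1 tick:
P = P(1 job→0 jobs)·P(0 jobs→0 jobs) + P(1 job→1 job)·P(1 job→0 jobs) + P(1 job→2 jobs)·P(2 jobs→0 jobs)
  = 0.32×0.36 + 0.2×0.32 + 0.48×0.32
  = 0.1152 + 0.0640 + 0.1536 = 0.3328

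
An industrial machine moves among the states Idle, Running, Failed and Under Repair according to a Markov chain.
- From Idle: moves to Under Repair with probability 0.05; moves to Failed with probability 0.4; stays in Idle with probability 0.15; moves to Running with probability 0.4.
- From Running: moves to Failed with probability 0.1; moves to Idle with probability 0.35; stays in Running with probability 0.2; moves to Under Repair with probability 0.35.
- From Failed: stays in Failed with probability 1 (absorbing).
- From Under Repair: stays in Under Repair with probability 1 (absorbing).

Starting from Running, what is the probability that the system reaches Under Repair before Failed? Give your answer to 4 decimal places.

0.5833

Let h(s) be the probability of absorption at Under Repair starting from transient state s. Then h(Under Repair) = 1 and h(Failed) = 0. By first-step analysis:
h(Idle) = 0.15·h(Idle) + 0.4·h(Running) + 0.4·0 + 0.05·1
h(Running) = 0.35·h(Idle) + 0.2·h(Running) + 0.1·0 + 0.35·1
Solving: h(Idle) = 0.3333, h(Running) = 0.5833.
Starting from Running, the probability is 0.5833.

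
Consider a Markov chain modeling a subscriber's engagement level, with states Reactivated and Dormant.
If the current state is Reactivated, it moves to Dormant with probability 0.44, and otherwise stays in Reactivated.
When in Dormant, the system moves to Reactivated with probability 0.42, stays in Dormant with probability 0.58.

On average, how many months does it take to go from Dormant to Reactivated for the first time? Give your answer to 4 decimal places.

2.3810

Let t(s) be the expected number of months to first reach Reactivated from state s, with t(Reactivated) = 0. Conditioning on the first month:
t(Dormant) = 1 + 0.58·t(Dormant)
Solving: t(Dormant) = 2.3810.
Expected months from Dormant to Reactivated: 2.3810.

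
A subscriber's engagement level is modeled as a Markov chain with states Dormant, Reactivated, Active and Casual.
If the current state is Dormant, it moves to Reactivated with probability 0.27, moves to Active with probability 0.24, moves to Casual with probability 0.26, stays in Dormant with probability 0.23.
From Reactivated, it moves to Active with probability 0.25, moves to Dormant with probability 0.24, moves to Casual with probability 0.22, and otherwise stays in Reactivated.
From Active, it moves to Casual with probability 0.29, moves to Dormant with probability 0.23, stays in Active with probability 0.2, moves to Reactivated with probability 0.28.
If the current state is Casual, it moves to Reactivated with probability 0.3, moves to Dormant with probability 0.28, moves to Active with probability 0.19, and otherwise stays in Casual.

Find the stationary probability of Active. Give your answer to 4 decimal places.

0.2216

Let the stationary distribution be π with π = πP and π_1 + π_2 + π_3 + π_4 = 1.
π_1 = 0.23·π_1 + 0.24·π_2 + 0.23·π_3 + 0.28·π_4
π_2 = 0.27·π_1 + 0.29·π_2 + 0.28·π_3 + 0.3·π_4
π_3 = 0.24·π_1 + 0.25·π_2 + 0.2·π_3 + 0.19·π_4
Solving with the normalization constraint gives π = (0.2452, 0.2854, 0.2216, 0.2478).
So the stationary probability of Active is 0.2216.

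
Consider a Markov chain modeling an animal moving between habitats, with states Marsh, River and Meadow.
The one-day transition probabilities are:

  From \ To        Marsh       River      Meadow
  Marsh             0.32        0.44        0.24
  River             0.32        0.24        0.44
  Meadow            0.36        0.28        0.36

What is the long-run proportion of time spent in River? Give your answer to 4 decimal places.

0.3206

Let the stationary distribution be π with π = πP and π_1 + π_2 + π_3 = 1.
π_1 = 0.32·π_1 + 0.32·π_2 + 0.36·π_3
π_2 = 0.44·π_1 + 0.24·π_2 + 0.28·π_3
Solving with the normalization constraint gives π = (0.3338, 0.3206, 0.3456).
So the stationary probability of River is 0.3206.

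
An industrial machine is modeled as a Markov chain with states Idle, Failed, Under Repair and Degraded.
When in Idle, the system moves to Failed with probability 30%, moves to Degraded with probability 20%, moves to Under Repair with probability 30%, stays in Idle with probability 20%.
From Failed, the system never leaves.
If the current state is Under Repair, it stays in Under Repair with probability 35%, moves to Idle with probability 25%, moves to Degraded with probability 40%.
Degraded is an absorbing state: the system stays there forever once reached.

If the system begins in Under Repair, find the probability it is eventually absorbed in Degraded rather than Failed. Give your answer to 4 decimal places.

0.8315

Let h(s) be the probability of absorption at Degraded starting from transient state s. Then h(Degraded) = 1 and h(Failed) = 0. By first-step analysis:
h(Idle) = 0.2·h(Idle) + 0.3·0 + 0.3·h(Under Repair) + 0.2·1
h(Under Repair) = 0.25·h(Idle) + 0.35·h(Under Repair) + 0.4·1
Solving: h(Idle) = 0.5618, h(Under Repair) = 0.8315.
Starting from Under Repair, the probability is 0.8315.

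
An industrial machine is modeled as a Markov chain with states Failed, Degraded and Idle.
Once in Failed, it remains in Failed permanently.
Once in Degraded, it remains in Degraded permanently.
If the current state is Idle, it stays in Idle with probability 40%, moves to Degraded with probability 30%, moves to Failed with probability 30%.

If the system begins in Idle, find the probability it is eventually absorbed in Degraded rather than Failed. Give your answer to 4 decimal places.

0.5000

Let h(s) be the probability of absorption at Degraded starting from transient state s. Then h(Degraded) = 1 and h(Failed) = 0. By first-step analysis:
h(Idle) = 0.3·0 + 0.3·1 + 0.4·h(Idle)
Solving: h(Idle) = 0.5000.
Starting from Idle, the probability is 0.5000.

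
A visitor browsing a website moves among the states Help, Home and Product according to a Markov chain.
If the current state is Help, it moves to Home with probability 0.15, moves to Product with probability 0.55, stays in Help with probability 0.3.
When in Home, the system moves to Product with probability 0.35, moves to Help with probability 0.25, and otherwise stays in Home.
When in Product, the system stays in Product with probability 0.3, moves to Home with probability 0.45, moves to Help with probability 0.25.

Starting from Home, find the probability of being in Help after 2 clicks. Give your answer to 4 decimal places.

Sum over the intermediate state after 1 click:
P = P(Home→Help)·P(Help→Help) + P(Home→Home)·P(Home→Help) + P(Home→Product)·P(Product→Help)
  = 0.25×0.3 + 0.4×0.25 + 0.35×0.25
  = 0.0750 + 0.1000 + 0.0875 = 0.2625

0.2625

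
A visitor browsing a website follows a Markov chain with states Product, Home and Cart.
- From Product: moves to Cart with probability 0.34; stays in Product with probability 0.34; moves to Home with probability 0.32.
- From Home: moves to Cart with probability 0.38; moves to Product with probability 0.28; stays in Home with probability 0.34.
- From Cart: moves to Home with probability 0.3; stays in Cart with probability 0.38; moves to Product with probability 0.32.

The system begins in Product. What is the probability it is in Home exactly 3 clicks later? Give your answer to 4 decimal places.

Propagate the distribution vector 3 clicks from Product.
After 0 clicks: (1.0000, 0.0000, 0.0000)
After 1 click: (0.3400, 0.3200, 0.3400)
After 2 clicks: (0.3140, 0.3196, 0.3664)
After 3 clicks: (0.3135, 0.3191, 0.3674)
P(in Home after 3 clicks) = 0.3191

0.3191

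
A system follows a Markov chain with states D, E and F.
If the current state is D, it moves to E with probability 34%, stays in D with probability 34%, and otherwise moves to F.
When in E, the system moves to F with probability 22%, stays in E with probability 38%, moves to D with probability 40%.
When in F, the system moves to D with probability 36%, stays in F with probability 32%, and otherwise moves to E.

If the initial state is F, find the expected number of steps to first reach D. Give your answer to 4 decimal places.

Let t(s) be the expected number of steps to first reach D from state s, with t(D) = 0. Conditioning on the first step:
t(E) = 1 + 0.38·t(E) + 0.22·t(F)
t(F) = 1 + 0.32·t(E) + 0.32·t(F)
Solving: t(E) = 2.5626, t(F) = 2.6765.
Expected steps from F to D: 2.6765.

2.6765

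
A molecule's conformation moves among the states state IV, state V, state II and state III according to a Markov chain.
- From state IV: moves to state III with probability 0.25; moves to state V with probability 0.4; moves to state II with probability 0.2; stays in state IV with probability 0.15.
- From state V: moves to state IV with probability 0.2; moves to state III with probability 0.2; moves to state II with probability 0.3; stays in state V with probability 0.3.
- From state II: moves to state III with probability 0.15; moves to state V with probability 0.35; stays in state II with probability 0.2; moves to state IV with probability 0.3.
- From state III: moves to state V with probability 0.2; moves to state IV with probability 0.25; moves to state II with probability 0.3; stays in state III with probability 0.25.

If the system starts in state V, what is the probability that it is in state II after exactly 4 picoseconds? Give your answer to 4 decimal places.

Propagate the distribution vector 4 picoseconds from state V.
After 0 picoseconds: (0.0000, 1.0000, 0.0000, 0.0000)
After 1 picosecond: (0.2000, 0.3000, 0.3000, 0.2000)
After 2 picoseconds: (0.2300, 0.3150, 0.2500, 0.2050)
After 3 picoseconds: (0.2238, 0.3150, 0.2520, 0.2093)
After 4 picoseconds: (0.2245, 0.3141, 0.2524, 0.2091)
P(in state II after 4 picoseconds) = 0.2524

0.2524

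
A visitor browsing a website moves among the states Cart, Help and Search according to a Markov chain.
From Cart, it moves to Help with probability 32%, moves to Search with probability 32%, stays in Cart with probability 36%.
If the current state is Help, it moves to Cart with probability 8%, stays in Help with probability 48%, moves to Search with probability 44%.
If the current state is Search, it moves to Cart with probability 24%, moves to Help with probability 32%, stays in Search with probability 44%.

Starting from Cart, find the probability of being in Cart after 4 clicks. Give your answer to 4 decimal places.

Propagate the distribution vector 4 clicks from Cart.
After 0 clicks: (1.0000, 0.0000, 0.0000)
After 1 click: (0.3600, 0.3200, 0.3200)
After 2 clicks: (0.2320, 0.3712, 0.3968)
After 3 clicks: (0.2084, 0.3794, 0.4122)
After 4 clicks: (0.2043, 0.3807, 0.4150)
P(in Cart after 4 clicks) = 0.2043

0.2043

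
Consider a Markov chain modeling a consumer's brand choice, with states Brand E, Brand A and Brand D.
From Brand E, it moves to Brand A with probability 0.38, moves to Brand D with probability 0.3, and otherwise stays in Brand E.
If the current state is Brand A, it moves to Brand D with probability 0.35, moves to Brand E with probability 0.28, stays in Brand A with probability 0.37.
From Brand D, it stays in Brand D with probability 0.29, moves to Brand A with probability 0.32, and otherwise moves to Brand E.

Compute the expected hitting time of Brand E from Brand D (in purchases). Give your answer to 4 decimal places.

Let t(s) be the expected number of purchases to first reach Brand E from state s, with t(Brand E) = 0. Conditioning on the first purchase:
t(Brand A) = 1 + 0.37·t(Brand A) + 0.35·t(Brand D)
t(Brand D) = 1 + 0.32·t(Brand A) + 0.29·t(Brand D)
Solving: t(Brand A) = 3.1613, t(Brand D) = 2.8333.
Expected purchases from Brand D to Brand E: 2.8333.

2.8333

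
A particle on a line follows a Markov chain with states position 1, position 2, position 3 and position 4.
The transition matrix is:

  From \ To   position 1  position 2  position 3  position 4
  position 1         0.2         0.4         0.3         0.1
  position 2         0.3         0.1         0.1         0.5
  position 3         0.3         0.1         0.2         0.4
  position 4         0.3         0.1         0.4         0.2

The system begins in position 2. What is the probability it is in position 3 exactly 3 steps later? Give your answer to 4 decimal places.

Propagate the distribution vector 3 steps from position 2.
After 0 steps: (0.0000, 1.0000, 0.0000, 0.0000)
After 1 step: (0.3000, 0.1000, 0.1000, 0.5000)
After 2 steps: (0.2700, 0.1900, 0.3200, 0.2200)
After 3 steps: (0.2730, 0.1810, 0.2520, 0.2940)
P(in position 3 after 3 steps) = 0.2520

0.2520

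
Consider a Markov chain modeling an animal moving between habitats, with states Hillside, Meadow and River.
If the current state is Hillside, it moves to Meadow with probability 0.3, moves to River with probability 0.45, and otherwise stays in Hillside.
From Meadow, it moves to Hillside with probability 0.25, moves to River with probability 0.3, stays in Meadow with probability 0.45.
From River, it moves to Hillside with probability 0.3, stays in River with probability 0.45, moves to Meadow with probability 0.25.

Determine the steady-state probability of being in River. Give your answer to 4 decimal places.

Let the stationary distribution be π with π = πP and π_1 + π_2 + π_3 = 1.
π_1 = 0.25·π_1 + 0.25·π_2 + 0.3·π_3
π_2 = 0.3·π_1 + 0.45·π_2 + 0.25·π_3
Solving with the normalization constraint gives π = (0.2700, 0.3294, 0.4006).
So the stationary probability of River is 0.4006.

0.4006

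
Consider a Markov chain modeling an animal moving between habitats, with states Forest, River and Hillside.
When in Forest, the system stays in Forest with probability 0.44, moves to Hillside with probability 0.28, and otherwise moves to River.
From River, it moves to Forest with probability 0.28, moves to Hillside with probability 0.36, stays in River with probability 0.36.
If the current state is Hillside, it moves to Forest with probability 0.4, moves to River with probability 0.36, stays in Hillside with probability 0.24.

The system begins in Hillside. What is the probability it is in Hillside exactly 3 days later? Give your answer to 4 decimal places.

0.2943

Propagate the distribution vector 3 days from Hillside.
After 0 days: (0.0000, 0.0000, 1.0000)
After 1 day: (0.4000, 0.3600, 0.2400)
After 2 days: (0.3728, 0.3280, 0.2992)
After 3 days: (0.3756, 0.3302, 0.2943)
P(in Hillside after 3 days) = 0.2943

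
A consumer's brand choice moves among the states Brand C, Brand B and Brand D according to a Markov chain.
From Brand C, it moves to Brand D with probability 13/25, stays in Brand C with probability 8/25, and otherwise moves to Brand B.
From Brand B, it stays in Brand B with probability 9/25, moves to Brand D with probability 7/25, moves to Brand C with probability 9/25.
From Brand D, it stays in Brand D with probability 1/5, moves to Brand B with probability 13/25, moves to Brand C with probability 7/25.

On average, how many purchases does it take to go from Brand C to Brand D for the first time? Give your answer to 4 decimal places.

Let t(s) be the expected number of purchases to first reach Brand D from state s, with t(Brand D) = 0. Conditioning on the first purchase:
t(Brand C) = 1 + 0.32·t(Brand C) + 0.16·t(Brand B)
t(Brand B) = 1 + 0.36·t(Brand C) + 0.36·t(Brand B)
Solving: t(Brand C) = 2.1186, t(Brand B) = 2.7542.
Expected purchases from Brand C to Brand D: 2.1186.

2.1186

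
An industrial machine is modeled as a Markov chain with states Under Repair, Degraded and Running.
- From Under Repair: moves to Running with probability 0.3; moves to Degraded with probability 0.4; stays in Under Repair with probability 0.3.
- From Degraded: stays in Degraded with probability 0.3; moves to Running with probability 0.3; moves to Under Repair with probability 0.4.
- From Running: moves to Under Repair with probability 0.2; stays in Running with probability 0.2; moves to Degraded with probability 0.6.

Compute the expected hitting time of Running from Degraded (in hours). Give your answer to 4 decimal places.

3.3333

Let t(s) be the expected number of hours to first reach Running from state s, with t(Running) = 0. Conditioning on the first hour:
t(Under Repair) = 1 + 0.3·t(Under Repair) + 0.4·t(Degraded)
t(Degraded) = 1 + 0.4·t(Under Repair) + 0.3·t(Degraded)
Solving: t(Under Repair) = 3.3333, t(Degraded) = 3.3333.
Expected hours from Degraded to Running: 3.3333.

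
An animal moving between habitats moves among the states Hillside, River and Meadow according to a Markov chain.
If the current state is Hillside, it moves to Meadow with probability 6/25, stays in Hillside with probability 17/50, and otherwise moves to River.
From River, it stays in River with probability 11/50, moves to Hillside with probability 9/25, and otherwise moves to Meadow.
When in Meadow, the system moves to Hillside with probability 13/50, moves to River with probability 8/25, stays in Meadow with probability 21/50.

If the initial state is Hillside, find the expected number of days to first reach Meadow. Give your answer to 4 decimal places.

Let t(s) be the expected number of days to first reach Meadow from state s, with t(Meadow) = 0. Conditioning on the first day:
t(Hillside) = 1 + 0.34·t(Hillside) + 0.42·t(River)
t(River) = 1 + 0.36·t(Hillside) + 0.22·t(River)
Solving: t(Hillside) = 3.3003, t(River) = 2.8053.
Expected days from Hillside to Meadow: 3.3003.

3.3003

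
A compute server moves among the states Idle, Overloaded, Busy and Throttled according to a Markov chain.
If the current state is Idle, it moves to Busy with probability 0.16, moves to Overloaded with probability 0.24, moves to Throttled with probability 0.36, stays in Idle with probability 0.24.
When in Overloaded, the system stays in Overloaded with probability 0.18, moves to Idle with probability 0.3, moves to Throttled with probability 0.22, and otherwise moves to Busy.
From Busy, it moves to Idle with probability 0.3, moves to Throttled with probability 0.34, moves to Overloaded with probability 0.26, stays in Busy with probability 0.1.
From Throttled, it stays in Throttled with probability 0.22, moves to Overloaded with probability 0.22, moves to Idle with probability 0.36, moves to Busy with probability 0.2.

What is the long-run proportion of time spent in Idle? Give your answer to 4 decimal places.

0.2991

Let the stationary distribution be π with π = πP and π_1 + π_2 + π_3 + π_4 = 1.
π_1 = 0.24·π_1 + 0.3·π_2 + 0.3·π_3 + 0.36·π_4
π_2 = 0.24·π_1 + 0.18·π_2 + 0.26·π_3 + 0.22·π_4
π_3 = 0.16·π_1 + 0.3·π_2 + 0.1·π_3 + 0.2·π_4
Solving with the normalization constraint gives π = (0.2991, 0.2247, 0.1914, 0.2848).
So the stationary probability of Idle is 0.2991.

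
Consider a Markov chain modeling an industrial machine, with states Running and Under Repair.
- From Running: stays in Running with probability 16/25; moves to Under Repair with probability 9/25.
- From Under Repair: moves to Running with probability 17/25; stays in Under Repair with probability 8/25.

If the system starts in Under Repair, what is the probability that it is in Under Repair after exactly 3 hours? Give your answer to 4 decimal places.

Propagate the distribution vector 3 hours from Under Repair.
After 0 hours: (0.0000, 1.0000)
After 1 hour: (0.6800, 0.3200)
After 2 hours: (0.6528, 0.3472)
After 3 hours: (0.6539, 0.3461)
P(in Under Repair after 3 hours) = 0.3461

0.3461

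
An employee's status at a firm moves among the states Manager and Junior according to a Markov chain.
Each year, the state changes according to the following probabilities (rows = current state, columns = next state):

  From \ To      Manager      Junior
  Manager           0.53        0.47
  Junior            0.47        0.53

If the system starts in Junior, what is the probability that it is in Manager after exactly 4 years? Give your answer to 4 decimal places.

0.5000

Propagate the distribution vector 4 years from Junior.
After 0 years: (0.0000, 1.0000)
After 1 year: (0.4700, 0.5300)
After 2 years: (0.4982, 0.5018)
After 3 years: (0.4999, 0.5001)
After 4 years: (0.5000, 0.5000)
P(in Manager after 4 years) = 0.5000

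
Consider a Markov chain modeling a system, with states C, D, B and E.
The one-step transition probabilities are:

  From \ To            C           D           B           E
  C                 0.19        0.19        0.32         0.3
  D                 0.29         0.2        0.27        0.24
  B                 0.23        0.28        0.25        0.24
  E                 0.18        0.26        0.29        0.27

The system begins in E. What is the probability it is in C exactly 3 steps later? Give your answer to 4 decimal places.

0.2223

Propagate the distribution vector 3 steps from E.
After 0 steps: (0.0000, 0.0000, 0.0000, 1.0000)
After 1 step: (0.1800, 0.2600, 0.2900, 0.2700)
After 2 steps: (0.2249, 0.2376, 0.2786, 0.2589)
After 3 steps: (0.2223, 0.2356, 0.2809, 0.2613)
P(in C after 3 steps) = 0.2223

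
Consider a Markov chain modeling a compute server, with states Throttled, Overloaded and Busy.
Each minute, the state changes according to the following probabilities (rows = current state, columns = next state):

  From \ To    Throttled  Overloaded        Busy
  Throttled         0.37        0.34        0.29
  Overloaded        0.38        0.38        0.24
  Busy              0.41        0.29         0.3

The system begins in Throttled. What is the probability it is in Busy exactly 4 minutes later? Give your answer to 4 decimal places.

Propagate the distribution vector 4 minutes from Throttled.
After 0 minutes: (1.0000, 0.0000, 0.0000)
After 1 minute: (0.3700, 0.3400, 0.2900)
After 2 minutes: (0.3850, 0.3391, 0.2759)
After 3 minutes: (0.3844, 0.3398, 0.2758)
After 4 minutes: (0.3844, 0.3398, 0.2758)
P(in Busy after 4 minutes) = 0.2758

0.2758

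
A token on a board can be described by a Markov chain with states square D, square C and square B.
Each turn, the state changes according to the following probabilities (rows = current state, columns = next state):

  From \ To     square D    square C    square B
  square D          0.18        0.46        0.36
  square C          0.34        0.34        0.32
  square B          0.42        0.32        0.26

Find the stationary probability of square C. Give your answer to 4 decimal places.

Let the stationary distribution be π with π = πP and π_1 + π_2 + π_3 = 1.
π_1 = 0.18·π_1 + 0.34·π_2 + 0.42·π_3
π_2 = 0.46·π_1 + 0.34·π_2 + 0.32·π_3
Solving with the normalization constraint gives π = (0.3147, 0.3715, 0.3138).
So the stationary probability of square C is 0.3715.

0.3715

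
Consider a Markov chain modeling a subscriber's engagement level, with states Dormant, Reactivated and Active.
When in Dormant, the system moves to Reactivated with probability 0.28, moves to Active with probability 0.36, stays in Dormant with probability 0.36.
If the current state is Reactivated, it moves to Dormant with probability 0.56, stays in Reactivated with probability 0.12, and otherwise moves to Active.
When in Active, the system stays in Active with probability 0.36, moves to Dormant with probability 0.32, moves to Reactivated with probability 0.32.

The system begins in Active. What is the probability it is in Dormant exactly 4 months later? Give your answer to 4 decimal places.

0.3970

Propagate the distribution vector 4 months from Active.
After 0 months: (0.0000, 0.0000, 1.0000)
After 1 month: (0.3200, 0.3200, 0.3600)
After 2 months: (0.4096, 0.2432, 0.3472)
After 3 months: (0.3948, 0.2550, 0.3503)
After 4 months: (0.3970, 0.2532, 0.3498)
P(in Dormant after 4 months) = 0.3970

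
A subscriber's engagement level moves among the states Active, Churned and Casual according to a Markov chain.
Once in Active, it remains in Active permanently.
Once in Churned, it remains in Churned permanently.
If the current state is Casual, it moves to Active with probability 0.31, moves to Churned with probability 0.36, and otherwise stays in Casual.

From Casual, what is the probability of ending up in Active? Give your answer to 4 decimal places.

Let h(s) be the probability of absorption at Active starting from transient state s. Then h(Active) = 1 and h(Churned) = 0. By first-step analysis:
h(Casual) = 0.31·1 + 0.36·0 + 0.33·h(Casual)
Solving: h(Casual) = 0.4627.
Starting from Casual, the probability is 0.4627.

0.4627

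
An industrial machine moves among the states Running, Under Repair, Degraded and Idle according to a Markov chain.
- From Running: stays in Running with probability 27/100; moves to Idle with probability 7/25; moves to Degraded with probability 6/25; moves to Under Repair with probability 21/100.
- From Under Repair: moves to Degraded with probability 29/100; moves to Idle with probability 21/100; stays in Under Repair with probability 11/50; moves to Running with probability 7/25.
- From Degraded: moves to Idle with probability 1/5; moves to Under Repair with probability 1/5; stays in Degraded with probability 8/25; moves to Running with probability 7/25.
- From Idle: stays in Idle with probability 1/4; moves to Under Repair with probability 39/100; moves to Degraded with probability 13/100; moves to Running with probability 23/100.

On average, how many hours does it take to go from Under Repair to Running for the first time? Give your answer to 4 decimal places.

Let t(s) be the expected number of hours to first reach Running from state s, with t(Running) = 0. Conditioning on the first hour:
t(Under Repair) = 1 + 0.22·t(Under Repair) + 0.29·t(Degraded) + 0.21·t(Idle)
t(Degraded) = 1 + 0.2·t(Under Repair) + 0.32·t(Degraded) + 0.2·t(Idle)
t(Idle) = 1 + 0.39·t(Under Repair) + 0.13·t(Degraded) + 0.25·t(Idle)
Solving: t(Under Repair) = 3.7147, t(Degraded) = 3.7127, t(Idle) = 3.9085.
Expected hours from Under Repair to Running: 3.7147.

3.7147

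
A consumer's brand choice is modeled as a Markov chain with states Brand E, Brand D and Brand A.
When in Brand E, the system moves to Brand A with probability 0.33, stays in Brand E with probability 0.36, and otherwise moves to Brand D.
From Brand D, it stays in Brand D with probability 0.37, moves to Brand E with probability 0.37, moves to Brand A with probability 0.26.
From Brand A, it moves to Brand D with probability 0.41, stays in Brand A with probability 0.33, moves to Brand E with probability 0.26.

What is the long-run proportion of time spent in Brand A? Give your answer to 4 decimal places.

Let the stationary distribution be π with π = πP and π_1 + π_2 + π_3 = 1.
π_1 = 0.36·π_1 + 0.37·π_2 + 0.26·π_3
π_2 = 0.31·π_1 + 0.37·π_2 + 0.41·π_3
Solving with the normalization constraint gives π = (0.3332, 0.3622, 0.3046).
So the stationary probability of Brand A is 0.3046.

0.3046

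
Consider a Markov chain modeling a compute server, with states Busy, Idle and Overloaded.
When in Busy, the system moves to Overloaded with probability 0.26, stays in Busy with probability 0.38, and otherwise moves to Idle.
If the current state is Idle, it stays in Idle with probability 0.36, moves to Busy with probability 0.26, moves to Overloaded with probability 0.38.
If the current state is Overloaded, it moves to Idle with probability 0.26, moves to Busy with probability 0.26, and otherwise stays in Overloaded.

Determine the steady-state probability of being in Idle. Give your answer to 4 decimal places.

0.3217

Let the stationary distribution be π with π = πP and π_1 + π_2 + π_3 = 1.
π_1 = 0.38·π_1 + 0.26·π_2 + 0.26·π_3
π_2 = 0.36·π_1 + 0.36·π_2 + 0.26·π_3
Solving with the normalization constraint gives π = (0.2955, 0.3217, 0.3828).
So the stationary probability of Idle is 0.3217.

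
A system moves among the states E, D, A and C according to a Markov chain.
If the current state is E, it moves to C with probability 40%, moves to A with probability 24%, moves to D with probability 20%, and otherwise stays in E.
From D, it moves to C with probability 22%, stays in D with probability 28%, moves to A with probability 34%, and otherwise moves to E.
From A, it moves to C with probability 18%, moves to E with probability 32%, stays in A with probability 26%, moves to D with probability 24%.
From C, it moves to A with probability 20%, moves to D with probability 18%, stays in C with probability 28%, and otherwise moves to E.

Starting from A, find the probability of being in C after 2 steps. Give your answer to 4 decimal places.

Propagate the distribution vector 2 steps from A.
After 0 steps: (0.0000, 0.0000, 1.0000, 0.0000)
After 1 step: (0.3200, 0.2400, 0.2600, 0.1800)
After 2 steps: (0.2340, 0.2260, 0.2620, 0.2780)
P(in C after 2 steps) = 0.2780

0.2780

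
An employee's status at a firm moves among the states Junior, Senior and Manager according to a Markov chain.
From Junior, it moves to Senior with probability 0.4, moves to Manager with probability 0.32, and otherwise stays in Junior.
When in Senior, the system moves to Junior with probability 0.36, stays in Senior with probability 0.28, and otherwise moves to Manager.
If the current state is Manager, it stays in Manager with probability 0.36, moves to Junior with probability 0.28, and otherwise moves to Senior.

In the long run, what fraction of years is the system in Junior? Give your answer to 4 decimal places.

Let the stationary distribution be π with π = πP and π_1 + π_2 + π_3 = 1.
π_1 = 0.28·π_1 + 0.36·π_2 + 0.28·π_3
π_2 = 0.4·π_1 + 0.28·π_2 + 0.36·π_3
Solving with the normalization constraint gives π = (0.3076, 0.3447, 0.3477).
So the stationary probability of Junior is 0.3076.

0.3076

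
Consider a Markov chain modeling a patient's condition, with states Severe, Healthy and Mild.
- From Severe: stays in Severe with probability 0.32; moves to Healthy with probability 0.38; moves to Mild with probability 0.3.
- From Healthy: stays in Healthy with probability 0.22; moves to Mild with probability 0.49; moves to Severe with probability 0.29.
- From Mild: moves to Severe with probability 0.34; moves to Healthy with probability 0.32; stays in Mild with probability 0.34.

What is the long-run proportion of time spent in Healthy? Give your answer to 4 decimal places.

0.3083

Let the stationary distribution be π with π = πP and π_1 + π_2 + π_3 = 1.
π_1 = 0.32·π_1 + 0.29·π_2 + 0.34·π_3
π_2 = 0.38·π_1 + 0.22·π_2 + 0.32·π_3
Solving with the normalization constraint gives π = (0.3182, 0.3083, 0.3735).
So the stationary probability of Healthy is 0.3083.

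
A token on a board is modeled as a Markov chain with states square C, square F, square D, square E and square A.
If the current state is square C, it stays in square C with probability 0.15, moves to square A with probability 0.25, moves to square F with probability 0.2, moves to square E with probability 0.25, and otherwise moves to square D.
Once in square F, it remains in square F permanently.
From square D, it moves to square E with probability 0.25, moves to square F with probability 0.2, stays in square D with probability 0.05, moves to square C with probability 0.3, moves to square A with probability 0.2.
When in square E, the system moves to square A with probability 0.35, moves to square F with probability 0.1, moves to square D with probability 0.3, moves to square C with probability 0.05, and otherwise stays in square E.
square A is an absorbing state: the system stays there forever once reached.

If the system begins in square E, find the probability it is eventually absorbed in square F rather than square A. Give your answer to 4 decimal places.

Let h(s) be the probability of absorption at square F starting from transient state s. Then h(square F) = 1 and h(square A) = 0. By first-step analysis:
h(square C) = 0.15·h(square C) + 0.2·1 + 0.15·h(square D) + 0.25·h(square E) + 0.25·0
h(square D) = 0.3·h(square C) + 0.2·1 + 0.05·h(square D) + 0.25·h(square E) + 0.2·0
h(square E) = 0.05·h(square C) + 0.1·1 + 0.3·h(square D) + 0.2·h(square E) + 0.35·0
Solving: h(square C) = 0.3990, h(square D) = 0.4172, h(square E) = 0.3064.
Starting from square E, the probability is 0.3064.

0.3064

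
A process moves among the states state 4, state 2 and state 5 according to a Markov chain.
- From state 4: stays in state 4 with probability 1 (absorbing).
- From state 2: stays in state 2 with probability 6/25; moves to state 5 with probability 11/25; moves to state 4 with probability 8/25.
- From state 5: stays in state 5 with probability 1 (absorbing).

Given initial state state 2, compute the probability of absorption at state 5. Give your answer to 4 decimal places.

Let h(s) be the probability of absorption at state 5 starting from transient state s. Then h(state 5) = 1 and h(state 4) = 0. By first-step analysis:
h(state 2) = 0.32·0 + 0.24·h(state 2) + 0.44·1
Solving: h(state 2) = 0.5789.
Starting from state 2, the probability is 0.5789.

0.5789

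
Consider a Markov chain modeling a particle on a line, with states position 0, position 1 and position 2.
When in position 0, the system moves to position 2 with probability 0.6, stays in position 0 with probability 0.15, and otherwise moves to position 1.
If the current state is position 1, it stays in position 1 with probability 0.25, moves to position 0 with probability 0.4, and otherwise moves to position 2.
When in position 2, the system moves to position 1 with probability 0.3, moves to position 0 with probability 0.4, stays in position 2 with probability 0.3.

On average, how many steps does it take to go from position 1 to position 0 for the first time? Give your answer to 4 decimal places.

Let t(s) be the expected number of steps to first reach position 0 from state s, with t(position 0) = 0. Conditioning on the first step:
t(position 1) = 1 + 0.25·t(position 1) + 0.35·t(position 2)
t(position 2) = 1 + 0.3·t(position 1) + 0.3·t(position 2)
Solving: t(position 1) = 2.5000, t(position 2) = 2.5000.
Expected steps from position 1 to position 0: 2.5000.

2.5000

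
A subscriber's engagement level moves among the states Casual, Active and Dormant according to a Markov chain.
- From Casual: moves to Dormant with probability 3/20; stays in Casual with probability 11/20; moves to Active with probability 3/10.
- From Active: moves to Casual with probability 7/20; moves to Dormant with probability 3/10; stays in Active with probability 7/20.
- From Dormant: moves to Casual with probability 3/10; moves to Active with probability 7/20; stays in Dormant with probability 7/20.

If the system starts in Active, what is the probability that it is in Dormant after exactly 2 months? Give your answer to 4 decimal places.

Sum over the intermediate state after 1 month:
P = P(Active→Casual)·P(Casual→Dormant) + P(Active→Active)·P(Active→Dormant) + P(Active→Dormant)·P(Dormant→Dormant)
  = 0.35×0.15 + 0.35×0.3 + 0.3×0.35
  = 0.0525 + 0.1050 + 0.1050 = 0.2625

0.2625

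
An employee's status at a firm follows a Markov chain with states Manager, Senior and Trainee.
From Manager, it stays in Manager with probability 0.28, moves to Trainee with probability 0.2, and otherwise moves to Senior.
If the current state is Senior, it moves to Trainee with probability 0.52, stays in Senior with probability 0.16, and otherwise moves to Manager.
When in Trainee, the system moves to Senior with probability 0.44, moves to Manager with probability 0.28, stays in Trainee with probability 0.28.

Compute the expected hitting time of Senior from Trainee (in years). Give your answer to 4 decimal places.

2.1626

Let t(s) be the expected number of years to first reach Senior from state s, with t(Senior) = 0. Conditioning on the first year:
t(Manager) = 1 + 0.28·t(Manager) + 0.2·t(Trainee)
t(Trainee) = 1 + 0.28·t(Manager) + 0.28·t(Trainee)
Solving: t(Manager) = 1.9896, t(Trainee) = 2.1626.
Expected years from Trainee to Senior: 2.1626.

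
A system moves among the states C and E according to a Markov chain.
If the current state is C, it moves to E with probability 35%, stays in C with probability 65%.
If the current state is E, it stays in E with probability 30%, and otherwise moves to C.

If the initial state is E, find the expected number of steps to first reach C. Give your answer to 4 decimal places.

1.4286

Let t(s) be the expected number of steps to first reach C from state s, with t(C) = 0. Conditioning on the first step:
t(E) = 1 + 0.3·t(E)
Solving: t(E) = 1.4286.
Expected steps from E to C: 1.4286.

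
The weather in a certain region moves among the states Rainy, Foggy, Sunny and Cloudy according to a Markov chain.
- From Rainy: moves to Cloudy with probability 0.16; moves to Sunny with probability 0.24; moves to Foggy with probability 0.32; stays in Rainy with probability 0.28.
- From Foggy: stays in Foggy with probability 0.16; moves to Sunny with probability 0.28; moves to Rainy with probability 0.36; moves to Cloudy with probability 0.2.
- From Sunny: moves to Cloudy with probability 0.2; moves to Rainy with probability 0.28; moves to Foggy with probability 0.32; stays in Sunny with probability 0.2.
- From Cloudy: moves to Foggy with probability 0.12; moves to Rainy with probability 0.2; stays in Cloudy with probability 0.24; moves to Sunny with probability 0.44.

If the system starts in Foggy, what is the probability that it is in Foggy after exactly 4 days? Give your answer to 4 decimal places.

Propagate the distribution vector 4 days from Foggy.
After 0 days: (0.0000, 1.0000, 0.0000, 0.0000)
After 1 day: (0.3600, 0.1600, 0.2800, 0.2000)
After 2 days: (0.2768, 0.2544, 0.2752, 0.1936)
After 3 days: (0.2849, 0.2406, 0.2779, 0.1967)
After 4 days: (0.2835, 0.2422, 0.2778, 0.1965)
P(in Foggy after 4 days) = 0.2422

0.2422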